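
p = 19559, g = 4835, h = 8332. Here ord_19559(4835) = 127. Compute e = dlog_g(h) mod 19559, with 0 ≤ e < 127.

Baby-step giant-step with m = ceil(sqrt(127)) = 12.
Baby table (4835^j mod 19559 for j=0..11):
  0:1  1:4835  2:4220  3:3663  4:9710  5:6250  6:95  7:9468
  8:9720  9:15482  10:3177  11:6980
Giant step factor: 4835^(-12) ≡ 674 (mod 19559).
Scan 8332·674^i mod 19559 for i = 0, 1, …:
  i=0: 8332   i=1: 2335   i=2: 9070   i=3: 10772
  i=4: 3939   i=5: 14421   i=6: 18490   i=7: 3177
Match at i=7, j=10: e = 7·12 + 10 = 94.

94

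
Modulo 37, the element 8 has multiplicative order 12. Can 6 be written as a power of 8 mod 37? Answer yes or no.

yes

6 ∈ ⟨8⟩ iff 6^12 ≡ 1 (mod 37), since |⟨8⟩| = 12.
6^12 mod 37 = 1.
Since 1 = 1, 6 lies in the subgroup.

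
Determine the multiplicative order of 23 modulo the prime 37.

12

The order of 23 must divide p − 1 = 36 = 2^2 · 3^2.
Divisors: 1, 2, 3, 4, 6, 9, 12, 18, 36.
Check each in increasing order: 23^1 ≡ 23;  23^2 ≡ 11;  23^3 ≡ 31;  23^4 ≡ 10;  23^6 ≡ 36;  23^9 ≡ 6;  23^12 ≡ 1.
Smallest exponent giving 1 is 12.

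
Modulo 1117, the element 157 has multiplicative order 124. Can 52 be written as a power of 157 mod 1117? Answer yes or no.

no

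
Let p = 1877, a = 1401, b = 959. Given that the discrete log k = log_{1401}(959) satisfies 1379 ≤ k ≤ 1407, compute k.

1399

Compute 1401^1379 mod 1877 = 458, then multiply by 1401 repeatedly:
  1401^1379=458  1401^1380=1601  1401^1381=1863  1401^1382=1033  1401^1383=66
  1401^1384=493  1401^1385=1834  1401^1386=1698  1401^1387=739  1401^1388=1112
  1401^1389=2  1401^1390=925  1401^1391=795  1401^1392=734  1401^1393=1615
  1401^1394=830  1401^1395=967  1401^1396=1450  1401^1397=536  1401^1398=136
  1401^1399=959
Found 959 at exponent 1399.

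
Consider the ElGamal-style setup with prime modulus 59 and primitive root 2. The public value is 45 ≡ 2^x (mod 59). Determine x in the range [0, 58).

48

Baby-step giant-step with m = ceil(sqrt(58)) = 8.
Baby table (2^j mod 59 for j=0..7):
  0:1  1:2  2:4  3:8  4:16  5:32  6:5  7:10
Giant step factor: 2^(-8) ≡ 3 (mod 59).
Scan 45·3^i mod 59 for i = 0, 1, …:
  i=0: 45   i=1: 17   i=2: 51   i=3: 35
  i=4: 46   i=5: 20   i=6: 1
Match at i=6, j=0: x = 6·8 + 0 = 48.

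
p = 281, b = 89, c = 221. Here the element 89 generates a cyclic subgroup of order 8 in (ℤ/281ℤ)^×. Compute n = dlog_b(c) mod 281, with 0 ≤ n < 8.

Successive powers of 89 modulo 281:
  89^0=1  89^1=89  89^2=53  89^3=221
So 89^3 ≡ 221 (mod 281), giving n = 3.

3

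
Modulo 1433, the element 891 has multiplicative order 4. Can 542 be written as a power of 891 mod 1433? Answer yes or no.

⟨891⟩ has order 4; its elements mod 1433 are {1, 542, 891, 1432}.
542 is in this set.

yes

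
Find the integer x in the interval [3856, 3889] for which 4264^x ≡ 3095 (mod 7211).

3886

Compute 4264^3856 mod 7211 = 6242, then multiply by 4264 repeatedly:
  4264^3856=6242  4264^3857=87  4264^3858=3207  4264^3859=2592  4264^3860=5036
  4264^3861=6357  4264^3862=99  4264^3863=3898  4264^3864=6928  4264^3865=4736
  4264^3866=3504  4264^3867=7075  4264^3868=4187  4264^3869=6143  4264^3870=3400
  4264^3871=3490  4264^3872=5067  4264^3873=1532  4264^3874=6493  4264^3875=3123
  4264^3876=4966  4264^3877=3528  4264^3878=1246  4264^3879=5648  4264^3880=5543
  4264^3881=4905  4264^3882=3020  4264^3883=5645  4264^3884=7173  4264^3885=3821
  4264^3886=3095
Found 3095 at exponent 3886.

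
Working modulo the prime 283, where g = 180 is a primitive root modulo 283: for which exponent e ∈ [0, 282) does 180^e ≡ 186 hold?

Baby-step giant-step with m = ceil(sqrt(282)) = 17.
Baby table (180^j mod 283 for j=0..16):
  0:1  1:180  2:138  3:219  4:83  5:224  6:134  7:65
  8:97  9:197  10:85  11:18  12:127  13:220  14:263  15:79
  16:70
Giant step factor: 180^(-17) ≡ 109 (mod 283).
Scan 186·109^i mod 283 for i = 0, 1, …:
  i=0: 186   i=1: 181   i=2: 202   i=3: 227
  i=4: 122   i=5: 280   i=6: 239   i=7: 15
  i=8: 220
Match at i=8, j=13: e = 8·17 + 13 = 149.

149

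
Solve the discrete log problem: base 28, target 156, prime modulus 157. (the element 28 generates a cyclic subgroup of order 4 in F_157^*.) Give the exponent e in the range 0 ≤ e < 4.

2

Successive powers of 28 modulo 157:
  28^0=1  28^1=28  28^2=156
So 28^2 ≡ 156 (mod 157), giving e = 2.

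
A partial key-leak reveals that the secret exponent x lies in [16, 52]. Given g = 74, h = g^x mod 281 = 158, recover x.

36

Compute 74^16 mod 281 = 64, then multiply by 74 repeatedly:
  74^16=64  74^17=240  74^18=57  74^19=3  74^20=222
  74^21=130  74^22=66  74^23=107  74^24=50  74^25=47
  74^26=106  74^27=257  74^28=191  74^29=84  74^30=34
  74^31=268  74^32=162  74^33=186  74^34=276  74^35=192
  74^36=158
Found 158 at exponent 36.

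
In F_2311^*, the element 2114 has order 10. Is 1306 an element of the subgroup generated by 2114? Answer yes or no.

1306 ∈ ⟨2114⟩ iff 1306^10 ≡ 1 (mod 2311), since |⟨2114⟩| = 10.
1306^10 mod 2311 = 1771.
Since 1771 ≠ 1, 1306 does not lie in the subgroup.

no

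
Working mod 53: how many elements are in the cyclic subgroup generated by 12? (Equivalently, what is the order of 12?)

52

The order of 12 must divide p − 1 = 52 = 2^2 · 13.
Divisors: 1, 2, 4, 13, 26, 52.
Check each in increasing order: 12^1 ≡ 12;  12^2 ≡ 38;  12^4 ≡ 13;  12^13 ≡ 23;  12^26 ≡ 52;  12^52 ≡ 1.
Smallest exponent giving 1 is 52.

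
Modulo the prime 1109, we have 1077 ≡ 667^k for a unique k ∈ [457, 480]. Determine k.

479

Compute 667^457 mod 1109 = 149, then multiply by 667 repeatedly:
  667^457=149  667^458=682  667^459=204  667^460=770  667^461=123
  667^462=1084  667^463=1069  667^464=1045  667^465=563  667^466=679
  667^467=421  667^468=230  667^469=368  667^470=367  667^471=809
  667^472=629  667^473=341  667^474=102  667^475=385  667^476=616
  667^477=542  667^478=1089  667^479=1077
Found 1077 at exponent 479.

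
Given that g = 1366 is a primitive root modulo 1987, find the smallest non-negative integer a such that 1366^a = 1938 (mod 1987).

383

Baby-step giant-step with m = ceil(sqrt(1986)) = 45.
Baby table (1366^j mod 1987 for j=0..44):
  0:1  1:1366  2:163  3:114  4:738  5:699  6:1074  7:678
  8:206  9:1229  10:1786  11:1627  12:1016  13:930  14:687  15:578
  16:709  17:825  18:321  19:1346  20:661  21:828  22:445  23:1835
  24:1003  25:1055  26:555  27:1083  28:1050  29:1673  30:268  31:480
  32:1957  33:747  34:1071  35:554  36:1704  37:887  38:1559  39:1517
  40:1768  41:883  42:69  43:865  44:1312
Giant step factor: 1366^(-45) ≡ 315 (mod 1987).
Scan 1938·315^i mod 1987 for i = 0, 1, …:
  i=0: 1938   i=1: 461   i=2: 164   i=3: 1985
  i=4: 1357   i=5: 250   i=6: 1257   i=7: 542
  i=8: 1835
Match at i=8, j=23: a = 8·45 + 23 = 383.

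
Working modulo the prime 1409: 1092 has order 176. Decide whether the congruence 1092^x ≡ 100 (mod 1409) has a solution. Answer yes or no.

yes

100 ∈ ⟨1092⟩ iff 100^176 ≡ 1 (mod 1409), since |⟨1092⟩| = 176.
100^176 mod 1409 = 1.
Since 1 = 1, 100 lies in the subgroup.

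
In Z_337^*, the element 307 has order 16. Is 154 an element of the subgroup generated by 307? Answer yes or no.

⟨307⟩ has order 16; its elements mod 337 are {1, 30, 40, 59, 85, 111, 146, 148, 189, 191, 226, 252, 278, 297, 307, 336}.
154 is not in this set.

no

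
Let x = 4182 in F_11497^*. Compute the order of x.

The order of 4182 must divide p − 1 = 11496 = 2^3 · 3 · 479.
Divisors: 1, 2, 3, 4, 6, 8, 12, 24, 479, 958, 1437, 1916, 2874, 3832, 5748, 11496.
Check each in increasing order: 4182^1 ≡ 4182;  4182^2 ≡ 2187;  4182^3 ≡ 5919;  4182^4 ≡ 217;  4182^6 ≡ 3202;  4182^8 ≡ 1101;  4182^12 ≡ 8977;  4182^24 ≡ 4056;  4182^479 ≡ 1451;  4182^958 ≡ 1450;  4182^1437 ≡ 11496;  4182^1916 ≡ 10046;  4182^2874 ≡ 1.
Smallest exponent giving 1 is 2874.

2874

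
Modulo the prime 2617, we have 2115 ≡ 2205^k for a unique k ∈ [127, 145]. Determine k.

143

Compute 2205^127 mod 2617 = 802, then multiply by 2205 repeatedly:
  2205^127=802  2205^128=1935  2205^129=965  2205^130=204  2205^131=2313
  2205^132=2249  2205^133=2447  2205^134=1998  2205^135=1179  2205^136=1014
  2205^137=952  2205^138=326  2205^139=1772  2205^140=79  2205^141=1473
  2205^142=268  2205^143=2115
Found 2115 at exponent 143.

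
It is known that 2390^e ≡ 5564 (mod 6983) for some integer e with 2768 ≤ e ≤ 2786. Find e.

Compute 2390^2768 mod 6983 = 5442, then multiply by 2390 repeatedly:
  2390^2768=5442  2390^2769=4034  2390^2770=4720  2390^2771=3255  2390^2772=388
  2390^2773=5564
Found 5564 at exponent 2773.

2773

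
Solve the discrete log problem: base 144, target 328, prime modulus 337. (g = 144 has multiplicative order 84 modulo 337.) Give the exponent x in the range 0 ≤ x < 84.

11

Successive powers of 144 modulo 337:
  144^0=1  144^1=144  144^2=179  144^3=164  144^4=26  144^5=37
  144^6=273  144^7=220  144^8=2  144^9=288  144^10=21  144^11=328
So 144^11 ≡ 328 (mod 337), giving x = 11.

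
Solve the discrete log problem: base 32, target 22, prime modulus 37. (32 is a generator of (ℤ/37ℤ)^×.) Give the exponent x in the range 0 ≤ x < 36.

Successive powers of 32 modulo 37:
  32^0=1  32^1=32  32^2=25  32^3=23  32^4=33  32^5=20
  32^6=11  32^7=19  32^8=16  32^9=31  32^10=30  32^11=35
  32^12=10  32^13=24  32^14=28  32^15=8  32^16=34  32^17=15
  32^18=36  32^19=5  32^20=12  32^21=14  32^22=4  32^23=17
  32^24=26  32^25=18  32^26=21  32^27=6  32^28=7  32^29=2
  32^30=27  32^31=13  32^32=9  32^33=29  32^34=3  32^35=22
So 32^35 ≡ 22 (mod 37), giving x = 35.

35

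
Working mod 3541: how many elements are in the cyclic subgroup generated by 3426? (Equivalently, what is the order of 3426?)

The order of 3426 must divide p − 1 = 3540 = 2^2 · 3 · 5 · 59.
Divisors: 1, 2, 3, 4, 5, 6, 10, 12, 15, 20, 30, 59, 60, 118, 177, 236, 295, 354, 590, 708, 885, 1180, 1770, 3540.
Check each in increasing order: 3426^1 ≡ 3426;  3426^2 ≡ 2602;  3426^3 ≡ 1755;  3426^4 ≡ 12;  3426^5 ≡ 2161;  3426^6 ≡ 2896;  3426^10 ≡ 2883;  3426^12 ≡ 1728;  3426^15 ≡ 1544;  3426^20 ≡ 962;  3426^30 ≡ 843;  3426^59 ≡ 3181;  3426^60 ≡ 2449;  3426^118 ≡ 2124;  3426^177 ≡ 216;  3426^236 ≡ 142;  3426^295 ≡ 1995;  3426^354 ≡ 623;  3426^590 ≡ 3482;  3426^708 ≡ 2160;  3426^885 ≡ 2689;  3426^1180 ≡ 3481;  3426^1770 ≡ 3540;  3426^3540 ≡ 1.
Smallest exponent giving 1 is 3540.

3540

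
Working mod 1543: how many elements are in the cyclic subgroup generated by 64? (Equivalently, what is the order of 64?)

The order of 64 must divide p − 1 = 1542 = 2 · 3 · 257.
Divisors: 1, 2, 3, 6, 257, 514, 771, 1542.
Check each in increasing order: 64^1 ≡ 64;  64^2 ≡ 1010;  64^3 ≡ 1377;  64^6 ≡ 1325;  64^257 ≡ 1.
Smallest exponent giving 1 is 257.

257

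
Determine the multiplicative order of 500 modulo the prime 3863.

3862

The order of 500 must divide p − 1 = 3862 = 2 · 1931.
Divisors: 1, 2, 1931, 3862.
Check each in increasing order: 500^1 ≡ 500;  500^2 ≡ 2768;  500^1931 ≡ 3862;  500^3862 ≡ 1.
Smallest exponent giving 1 is 3862.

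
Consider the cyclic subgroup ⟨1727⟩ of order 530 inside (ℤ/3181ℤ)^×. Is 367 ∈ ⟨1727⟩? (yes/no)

no

367 ∈ ⟨1727⟩ iff 367^530 ≡ 1 (mod 3181), since |⟨1727⟩| = 530.
367^530 mod 3181 = 441.
Since 441 ≠ 1, 367 does not lie in the subgroup.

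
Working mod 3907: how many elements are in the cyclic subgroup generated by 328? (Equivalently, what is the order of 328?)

31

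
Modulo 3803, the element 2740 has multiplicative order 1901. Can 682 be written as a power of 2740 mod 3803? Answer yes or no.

no

682 ∈ ⟨2740⟩ iff 682^1901 ≡ 1 (mod 3803), since |⟨2740⟩| = 1901.
682^1901 mod 3803 = 3802.
Since 3802 ≠ 1, 682 does not lie in the subgroup.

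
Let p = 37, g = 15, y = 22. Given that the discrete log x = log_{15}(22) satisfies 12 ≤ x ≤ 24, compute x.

19

Compute 15^12 mod 37 = 26, then multiply by 15 repeatedly:
  15^12=26  15^13=20  15^14=4  15^15=23  15^16=12
  15^17=32  15^18=36  15^19=22
Found 22 at exponent 19.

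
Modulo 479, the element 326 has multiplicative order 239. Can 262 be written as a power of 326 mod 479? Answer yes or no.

yes

262 ∈ ⟨326⟩ iff 262^239 ≡ 1 (mod 479), since |⟨326⟩| = 239.
262^239 mod 479 = 1.
Since 1 = 1, 262 lies in the subgroup.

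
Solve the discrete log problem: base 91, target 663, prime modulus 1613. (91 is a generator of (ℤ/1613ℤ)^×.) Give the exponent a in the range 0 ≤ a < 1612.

77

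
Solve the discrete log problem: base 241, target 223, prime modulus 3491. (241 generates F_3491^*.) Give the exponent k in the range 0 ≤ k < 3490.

2679

Baby-step giant-step with m = ceil(sqrt(3490)) = 60.
Baby table (241^j mod 3491 for j=0..59):
  0:1  1:241  2:2225  3:2102  4:387  5:2501  6:2289  7:71
  8:3147  9:880  10:2620  11:3040  12:3021  13:1933  14:1550  15:13
  16:3133  17:997  18:2889  19:1540  20:1094  21:1829  22:923  23:2510
  24:967  25:2641  26:1119  27:872  28:692  29:2695  30:169  31:2328
  32:2488  33:2647  34:2565  35:258  36:2831  37:1526  38:1211  39:2098
  40:2914  41:583  42:863  43:2014  44:125  45:2197  46:2336  47:925
  48:2992  49:1926  50:3354  51:1893  52:2383  53:1779  54:2837  55:2972
  56:597  57:746  58:1745  59:1625
Giant step factor: 241^(-60) ≡ 2388 (mod 3491).
Scan 223·2388^i mod 3491 for i = 0, 1, …:
  i=0: 223   i=1: 1892   i=2: 742   i=3: 1959
  i=4: 152   i=5: 3403   i=6: 2807   i=7: 396
  i=8: 3078   i=9: 1709     …   i=43: 1454
  i=44: 2098
Match at i=44, j=39: k = 44·60 + 39 = 2679.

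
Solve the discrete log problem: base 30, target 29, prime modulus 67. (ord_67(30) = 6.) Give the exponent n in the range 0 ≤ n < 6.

2

Successive powers of 30 modulo 67:
  30^0=1  30^1=30  30^2=29
So 30^2 ≡ 29 (mod 67), giving n = 2.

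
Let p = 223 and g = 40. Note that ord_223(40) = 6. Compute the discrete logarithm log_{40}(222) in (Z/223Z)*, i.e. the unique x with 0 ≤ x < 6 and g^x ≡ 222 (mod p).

Successive powers of 40 modulo 223:
  40^0=1  40^1=40  40^2=39  40^3=222
So 40^3 ≡ 222 (mod 223), giving x = 3.

3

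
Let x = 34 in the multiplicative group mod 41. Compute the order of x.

The order of 34 must divide p − 1 = 40 = 2^3 · 5.
Divisors: 1, 2, 4, 5, 8, 10, 20, 40.
Check each in increasing order: 34^1 ≡ 34;  34^2 ≡ 8;  34^4 ≡ 23;  34^5 ≡ 3;  34^8 ≡ 37;  34^10 ≡ 9;  34^20 ≡ 40;  34^40 ≡ 1.
Smallest exponent giving 1 is 40.

40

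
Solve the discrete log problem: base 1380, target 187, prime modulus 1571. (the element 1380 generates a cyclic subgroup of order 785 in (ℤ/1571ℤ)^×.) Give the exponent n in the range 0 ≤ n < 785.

484

Baby-step giant-step with m = ceil(sqrt(785)) = 29.
Baby table (1380^j mod 1571 for j=0..28):
  0:1  1:1380  2:348  3:1085  4:137  5:540  6:546  7:971
  8:1488  9:143  10:965  11:1063  12:1197  13:739  14:241  15:1099
  16:605  17:699  18:26  19:1318  20:1193  21:1503  22:420  23:1472
  24:57  25:110  26:984  27:576  28:1525
Giant step factor: 1380^(-29) ≡ 27 (mod 1571).
Scan 187·27^i mod 1571 for i = 0, 1, …:
  i=0: 187   i=1: 336   i=2: 1217   i=3: 1439
  i=4: 1149   i=5: 1174   i=6: 278   i=7: 1222
  i=8: 3   i=9: 81     …   i=15: 1557
  i=16: 1193
Match at i=16, j=20: n = 16·29 + 20 = 484.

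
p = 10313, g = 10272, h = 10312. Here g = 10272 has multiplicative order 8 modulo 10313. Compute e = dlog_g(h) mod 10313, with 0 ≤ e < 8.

4

Successive powers of 10272 modulo 10313:
  10272^0=1  10272^1=10272  10272^2=1681  10272^3=3270  10272^4=10312
So 10272^4 ≡ 10312 (mod 10313), giving e = 4.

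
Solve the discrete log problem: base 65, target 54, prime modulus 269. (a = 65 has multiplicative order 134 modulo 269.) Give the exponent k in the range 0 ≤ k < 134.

4

Baby-step giant-step with m = ceil(sqrt(134)) = 12.
Baby table (65^j mod 269 for j=0..11):
  0:1  1:65  2:190  3:245  4:54  5:13  6:38  7:49
  8:226  9:164  10:169  11:225
Giant step factor: 65^(-12) ≡ 125 (mod 269).
Scan 54·125^i mod 269 for i = 0, 1, …:
  i=0: 54
Match at i=0, j=4: k = 0·12 + 4 = 4.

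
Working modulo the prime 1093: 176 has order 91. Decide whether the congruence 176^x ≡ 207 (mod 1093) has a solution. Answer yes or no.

yes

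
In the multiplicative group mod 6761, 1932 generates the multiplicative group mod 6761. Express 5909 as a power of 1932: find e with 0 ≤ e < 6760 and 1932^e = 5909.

Baby-step giant-step with m = ceil(sqrt(6760)) = 83.
Baby table (1932^j mod 6761 for j=0..82):
  0:1  1:1932  2:552  3:4987  4:459  5:1097  6:3211  7:3815
  8:1090  9:3209  10:6712  11:6747  12:6757  13:5794  14:4553  15:335
  16:4925  17:2373  18:678  19:5023  20:2401  21:686  22:196  23:56
  24:16  25:3868  26:2071  27:5421  28:583  29:4030  30:4049  31:191
  32:3918  33:4017  34:5977  35:6537  36:6697  37:4811  38:5238  39:5360
  40:4429  41:4163  42:4087  43:5997  44:4611  45:4215  46:3136  47:896
  48:256  49:1039  50:6092  51:5604  52:2567  53:3631  54:3935  55:3056
  56:1839  57:3423  58:978  59:3177  60:5737  61:2605  62:2676  63:4628
  64:3254  65:5759  66:4543  67:1298  68:6166  69:6591  70:2849  71:814
  72:4096  73:3102  74:2818  75:1771  76:506  77:4008  78:2111  79:1569
  80:2380  81:680  82:2126
Giant step factor: 1932^(-83) ≡ 3557 (mod 6761).
Scan 5909·3557^i mod 6761 for i = 0, 1, …:
  i=0: 5909   i=1: 5125   i=2: 1969   i=3: 6098
  i=4: 1298
Match at i=4, j=67: e = 4·83 + 67 = 399.

399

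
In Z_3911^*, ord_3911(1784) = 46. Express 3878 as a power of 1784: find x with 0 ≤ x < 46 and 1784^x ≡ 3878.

9

Baby-step giant-step with m = ceil(sqrt(46)) = 7.
Baby table (1784^j mod 3911 for j=0..6):
  0:1  1:1784  2:3013  3:1478  4:738  5:2496  6:2146
Giant step factor: 1784^(-7) ≡ 2279 (mod 3911).
Scan 3878·2279^i mod 3911 for i = 0, 1, …:
  i=0: 3878   i=1: 3013
Match at i=1, j=2: x = 1·7 + 2 = 9.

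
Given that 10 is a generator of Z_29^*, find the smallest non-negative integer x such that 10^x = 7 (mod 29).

20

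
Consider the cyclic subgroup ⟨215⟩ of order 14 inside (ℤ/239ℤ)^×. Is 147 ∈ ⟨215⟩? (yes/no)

⟨215⟩ has order 14; its elements mod 239 are {1, 10, 24, 38, 44, 98, 100, 139, 141, 195, 201, 215, 229, 238}.
147 is not in this set.

no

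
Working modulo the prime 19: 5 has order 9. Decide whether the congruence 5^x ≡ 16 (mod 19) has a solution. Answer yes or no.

⟨5⟩ has order 9; its elements mod 19 are {1, 4, 5, 6, 7, 9, 11, 16, 17}.
16 is in this set.

yes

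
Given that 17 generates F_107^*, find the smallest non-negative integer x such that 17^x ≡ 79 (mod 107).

18

Baby-step giant-step with m = ceil(sqrt(106)) = 11.
Baby table (17^j mod 107 for j=0..10):
  0:1  1:17  2:75  3:98  4:61  5:74  6:81  7:93
  8:83  9:20  10:19
Giant step factor: 17^(-11) ≡ 54 (mod 107).
Scan 79·54^i mod 107 for i = 0, 1, …:
  i=0: 79   i=1: 93
Match at i=1, j=7: x = 1·11 + 7 = 18.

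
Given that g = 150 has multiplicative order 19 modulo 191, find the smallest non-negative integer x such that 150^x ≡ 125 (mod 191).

Successive powers of 150 modulo 191:
  150^0=1  150^1=150  150^2=153  150^3=30  150^4=107  150^5=6
  150^6=136  150^7=154  150^8=180  150^9=69  150^10=36  150^11=52
  150^12=160  150^13=125
So 150^13 ≡ 125 (mod 191), giving x = 13.

13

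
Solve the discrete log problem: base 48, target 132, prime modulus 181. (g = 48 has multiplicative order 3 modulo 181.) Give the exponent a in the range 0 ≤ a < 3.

Successive powers of 48 modulo 181:
  48^0=1  48^1=48  48^2=132
So 48^2 ≡ 132 (mod 181), giving a = 2.

2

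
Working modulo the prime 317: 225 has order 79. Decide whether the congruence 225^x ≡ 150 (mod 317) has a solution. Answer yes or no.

150 ∈ ⟨225⟩ iff 150^79 ≡ 1 (mod 317), since |⟨225⟩| = 79.
150^79 mod 317 = 1.
Since 1 = 1, 150 lies in the subgroup.

yes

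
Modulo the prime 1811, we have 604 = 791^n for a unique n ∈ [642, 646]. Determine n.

Compute 791^642 mod 1811 = 712, then multiply by 791 repeatedly:
  791^642=712  791^643=1782  791^644=604
Found 604 at exponent 644.

644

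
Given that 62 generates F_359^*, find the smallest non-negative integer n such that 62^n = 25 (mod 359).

Baby-step giant-step with m = ceil(sqrt(358)) = 19.
Baby table (62^j mod 359 for j=0..18):
  0:1  1:62  2:254  3:311  4:255  5:14  6:150  7:325
  8:46  9:339  10:196  11:305  12:242  13:285  14:79  15:231
  16:321  17:157  18:41
Giant step factor: 62^(-19) ≡ 260 (mod 359).
Scan 25·260^i mod 359 for i = 0, 1, …:
  i=0: 25   i=1: 38   i=2: 187   i=3: 155
  i=4: 92   i=5: 226   i=6: 243   i=7: 355
  i=8: 37   i=9: 286   i=10: 47   i=11: 14
Match at i=11, j=5: n = 11·19 + 5 = 214.

214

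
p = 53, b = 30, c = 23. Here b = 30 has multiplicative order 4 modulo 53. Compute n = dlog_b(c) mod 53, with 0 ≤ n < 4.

3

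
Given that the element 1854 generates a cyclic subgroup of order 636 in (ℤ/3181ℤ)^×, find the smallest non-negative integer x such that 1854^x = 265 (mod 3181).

Baby-step giant-step with m = ceil(sqrt(636)) = 26.
Baby table (1854^j mod 3181 for j=0..25):
  0:1  1:1854  2:1836  3:274  4:2217  5:466  6:1913  7:3068
  8:444  9:2478  10:848  11:778  12:1419  13:139  14:45  15:724
  16:3095  17:2787  18:1154  19:1884  20:198  21:1277  22:894  23:175
  24:3169  25:19
Giant step factor: 1854^(-26) ≡ 934 (mod 3181).
Scan 265·934^i mod 3181 for i = 0, 1, …:
  i=0: 265   i=1: 2573   i=2: 1527   i=3: 1130
  i=4: 2509   i=5: 2190   i=6: 77   i=7: 1936
  i=8: 1416   i=9: 2429     …   i=22: 1032
  i=23: 45
Match at i=23, j=14: x = 23·26 + 14 = 612.

612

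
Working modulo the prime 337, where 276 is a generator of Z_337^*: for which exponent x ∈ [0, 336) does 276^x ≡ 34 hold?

263

Baby-step giant-step with m = ceil(sqrt(336)) = 19.
Baby table (276^j mod 337 for j=0..18):
  0:1  1:276  2:14  3:157  4:196  5:176  6:48  7:105
  8:335  9:122  10:309  11:23  12:282  13:322  14:241  15:127
  16:4  17:93  18:56
Giant step factor: 276^(-19) ≡ 315 (mod 337).
Scan 34·315^i mod 337 for i = 0, 1, …:
  i=0: 34   i=1: 263   i=2: 280   i=3: 243
  i=4: 46   i=5: 336   i=6: 22   i=7: 190
  i=8: 201   i=9: 296   i=10: 228   i=11: 39
  i=12: 153   i=13: 4
Match at i=13, j=16: x = 13·19 + 16 = 263.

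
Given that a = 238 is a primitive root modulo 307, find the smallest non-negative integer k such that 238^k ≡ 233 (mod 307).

290

Baby-step giant-step with m = ceil(sqrt(306)) = 18.
Baby table (238^j mod 307 for j=0..17):
  0:1  1:238  2:156  3:288  4:83  5:106  6:54  7:265
  8:135  9:202  10:184  11:198  12:153  13:188  14:229  15:163
  16:112  17:254
Giant step factor: 238^(-18) ≡ 216 (mod 307).
Scan 233·216^i mod 307 for i = 0, 1, …:
  i=0: 233   i=1: 287   i=2: 285   i=3: 160
  i=4: 176   i=5: 255   i=6: 127   i=7: 109
  i=8: 212   i=9: 49     …   i=15: 86
  i=16: 156
Match at i=16, j=2: k = 16·18 + 2 = 290.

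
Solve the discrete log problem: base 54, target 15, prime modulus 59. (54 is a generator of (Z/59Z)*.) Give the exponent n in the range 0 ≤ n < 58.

Baby-step giant-step with m = ceil(sqrt(58)) = 8.
Baby table (54^j mod 59 for j=0..7):
  0:1  1:54  2:25  3:52  4:35  5:2  6:49  7:50
Giant step factor: 54^(-8) ≡ 21 (mod 59).
Scan 15·21^i mod 59 for i = 0, 1, …:
  i=0: 15   i=1: 20   i=2: 7   i=3: 29
  i=4: 19   i=5: 45   i=6: 1
Match at i=6, j=0: n = 6·8 + 0 = 48.

48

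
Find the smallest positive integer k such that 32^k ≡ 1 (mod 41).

4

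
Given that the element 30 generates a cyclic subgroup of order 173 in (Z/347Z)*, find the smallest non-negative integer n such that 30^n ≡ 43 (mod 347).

148

Baby-step giant-step with m = ceil(sqrt(173)) = 14.
Baby table (30^j mod 347 for j=0..13):
  0:1  1:30  2:206  3:281  4:102  5:284  6:192  7:208
  8:341  9:167  10:152  11:49  12:82  13:31
Giant step factor: 30^(-14) ≡ 25 (mod 347).
Scan 43·25^i mod 347 for i = 0, 1, …:
  i=0: 43   i=1: 34   i=2: 156   i=3: 83
  i=4: 340   i=5: 172   i=6: 136   i=7: 277
  i=8: 332   i=9: 319   i=10: 341
Match at i=10, j=8: n = 10·14 + 8 = 148.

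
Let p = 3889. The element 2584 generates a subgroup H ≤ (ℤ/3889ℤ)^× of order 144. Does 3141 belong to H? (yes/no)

yes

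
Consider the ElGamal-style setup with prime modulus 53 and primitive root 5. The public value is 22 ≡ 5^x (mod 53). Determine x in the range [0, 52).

Baby-step giant-step with m = ceil(sqrt(52)) = 8.
Baby table (5^j mod 53 for j=0..7):
  0:1  1:5  2:25  3:19  4:42  5:51  6:43  7:3
Giant step factor: 5^(-8) ≡ 46 (mod 53).
Scan 22·46^i mod 53 for i = 0, 1, …:
  i=0: 22   i=1: 5
Match at i=1, j=1: x = 1·8 + 1 = 9.

9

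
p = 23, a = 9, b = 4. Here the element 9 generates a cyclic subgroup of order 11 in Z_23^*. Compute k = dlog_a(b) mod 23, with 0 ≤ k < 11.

Successive powers of 9 modulo 23:
  9^0=1  9^1=9  9^2=12  9^3=16  9^4=6  9^5=8
  9^6=3  9^7=4
So 9^7 ≡ 4 (mod 23), giving k = 7.

7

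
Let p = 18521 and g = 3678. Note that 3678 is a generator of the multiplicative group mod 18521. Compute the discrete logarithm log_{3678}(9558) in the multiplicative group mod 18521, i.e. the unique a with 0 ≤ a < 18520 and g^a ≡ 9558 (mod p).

Baby-step giant-step with m = ceil(sqrt(18520)) = 137.
Baby table (3678^j mod 18521 for j=0..136):
  0:1  1:3678  2:7354  3:7352  4:18517  5:3809  6:7626  7:7634
  8:16  9:3285  10:6538  11:6506  12:18457  13:5381  14:10890  15:11018
  16:256  17:15518  18:12003  19:11491  20:17497  21:12012  22:7551  23:9599
  24:4096  25:7515  26:6838  27:17167  28:2137  29:6982  30:9690  31:5416
  32:9973  33:9114  34:16803  35:15378  36:15671  37:586  38:6872  39:12572
  40:11400  41:16177  42:9554  43:5275  44:9963  45:9376  46:17347  47:15942
  48:15711  49:18059  50:4696  51:10316  52:11240  53:1848  54:18258  55:14299
  56:10603  57:11129  58:1052  59:16888  60:13151  61:11047  62:14313  63:6532
  64:2959  65:11375  66:16832  67:10914  68:6685  69:10063  70:6756  71:11907
  72:10302  73:15311  74:10018  75:7935  76:14355  77:12840  78:15491  79:5302
  80:16664  81:4203  82:12120  83:15834  84:7428  85:1709  86:7083  87:10748
  88:7330  89:11685  90:8710  91:12571  92:7722  93:8823  94:2202  95:5279
  96:6154  97:1750  98:9713  99:15926  100:12426  101:11521  102:16711  103:10380
  104:5859  105:9479  106:7240  107:14043  108:13606  109:17647  110:8082  111:17912
  112:1139  113:3496  114:4714  115:2436  116:13965  117:4537  118:18186  119:8777
  120:18224  121:373  122:1340  123:1934  124:1188  125:17029  126:13161  127:10785
  128:13769  129:5968  130:2919  131:12423  132:487  133:13170  134:6845  135:5871
  136:16573
Giant step factor: 3678^(-137) ≡ 12418 (mod 18521).
Scan 9558·12418^i mod 18521 for i = 0, 1, …:
  i=0: 9558   i=1: 8676   i=2: 1911   i=3: 5397
  i=4: 10968   i=5: 15711
Match at i=5, j=48: a = 5·137 + 48 = 733.

733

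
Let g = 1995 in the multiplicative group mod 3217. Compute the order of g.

The order of 1995 must divide p − 1 = 3216 = 2^4 · 3 · 67.
Divisors: 1, 2, 3, 4, 6, 8, 12, 16, 24, 48, 67, 134, 201, 268, 402, 536, 804, 1072, 1608, 3216.
Check each in increasing order: 1995^1 ≡ 1995;  1995^2 ≡ 596;  1995^3 ≡ 1947;  1995^4 ≡ 1346;  1995^6 ≡ 1183;  1995^8 ≡ 545;  1995^12 ≡ 94;  1995^16 ≡ 1061;  1995^24 ≡ 2402;  1995^48 ≡ 1523;  1995^67 ≡ 1481;  1995^134 ≡ 2584;  1995^201 ≡ 1891;  1995^268 ≡ 1781;  1995^402 ≡ 1794;  1995^536 ≡ 3216;  1995^804 ≡ 1436;  1995^1072 ≡ 1.
Smallest exponent giving 1 is 1072.

1072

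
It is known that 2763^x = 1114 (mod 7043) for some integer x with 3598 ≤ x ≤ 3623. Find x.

3623

Compute 2763^3598 mod 7043 = 2415, then multiply by 2763 repeatedly:
  2763^3598=2415  2763^3599=2924  2763^3600=691  2763^3601=580  2763^3602=3779
  2763^3603=3651  2763^3604=2137  2763^3605=2497  2763^3606=4114  2763^3607=6623
  2763^3608=1635  2763^3609=2942  2763^3610=1124  2763^3611=6692  2763^3612=2121
  2763^3613=547  2763^3614=4159  2763^3615=4184  2763^3616=2829  2763^3617=5840
  2763^3618=407  2763^3619=4704  2763^3620=2817  2763^3621=856  2763^3622=5723
  2763^3623=1114
Found 1114 at exponent 3623.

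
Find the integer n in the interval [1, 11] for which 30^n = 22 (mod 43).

9

Compute 30^1 mod 43 = 30, then multiply by 30 repeatedly:
  30^1=30  30^2=40  30^3=39  30^4=9  30^5=12
  30^6=16  30^7=7  30^8=38  30^9=22
Found 22 at exponent 9.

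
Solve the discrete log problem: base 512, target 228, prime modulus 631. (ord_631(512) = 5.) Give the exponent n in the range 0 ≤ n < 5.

Successive powers of 512 modulo 631:
  512^0=1  512^1=512  512^2=279  512^3=242  512^4=228
So 512^4 ≡ 228 (mod 631), giving n = 4.

4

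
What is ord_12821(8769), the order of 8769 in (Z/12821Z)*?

The order of 8769 must divide p − 1 = 12820 = 2^2 · 5 · 641.
Divisors: 1, 2, 4, 5, 10, 20, 641, 1282, 2564, 3205, 6410, 12820.
Check each in increasing order: 8769^1 ≡ 8769;  8769^2 ≡ 7824;  8769^4 ≡ 7522;  8769^5 ≡ 9194;  8769^10 ≡ 783;  8769^20 ≡ 10502;  8769^641 ≡ 3634;  8769^1282 ≡ 326;  8769^2564 ≡ 3708;  8769^3205 ≡ 1.
Smallest exponent giving 1 is 3205.

3205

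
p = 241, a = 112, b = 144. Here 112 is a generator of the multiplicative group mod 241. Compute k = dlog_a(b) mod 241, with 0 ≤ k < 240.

Baby-step giant-step with m = ceil(sqrt(240)) = 16.
Baby table (112^j mod 241 for j=0..15):
  0:1  1:112  2:12  3:139  4:144  5:222  6:41  7:13
  8:10  9:156  10:120  11:185  12:235  13:51  14:169  15:130
Giant step factor: 112^(-16) ≡ 94 (mod 241).
Scan 144·94^i mod 241 for i = 0, 1, …:
  i=0: 144
Match at i=0, j=4: k = 0·16 + 4 = 4.

4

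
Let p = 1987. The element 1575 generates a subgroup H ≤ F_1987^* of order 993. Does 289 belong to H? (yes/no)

yes

289 ∈ ⟨1575⟩ iff 289^993 ≡ 1 (mod 1987), since |⟨1575⟩| = 993.
289^993 mod 1987 = 1.
Since 1 = 1, 289 lies in the subgroup.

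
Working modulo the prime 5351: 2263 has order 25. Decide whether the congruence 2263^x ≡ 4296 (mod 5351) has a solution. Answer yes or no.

yes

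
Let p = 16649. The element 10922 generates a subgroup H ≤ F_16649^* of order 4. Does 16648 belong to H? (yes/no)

yes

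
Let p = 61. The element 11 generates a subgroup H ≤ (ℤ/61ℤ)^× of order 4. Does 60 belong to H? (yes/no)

yes

⟨11⟩ has order 4; its elements mod 61 are {1, 11, 50, 60}.
60 is in this set.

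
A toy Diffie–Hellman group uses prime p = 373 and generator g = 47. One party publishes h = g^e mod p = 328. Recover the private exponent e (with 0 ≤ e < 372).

Baby-step giant-step with m = ceil(sqrt(372)) = 20.
Baby table (47^j mod 373 for j=0..19):
  0:1  1:47  2:344  3:129  4:95  5:362  6:229  7:319
  8:73  9:74  10:121  11:92  12:221  13:316  14:305  15:161
  16:107  17:180  18:254  19:2
Giant step factor: 47^(-20) ≡ 250 (mod 373).
Scan 328·250^i mod 373 for i = 0, 1, …:
  i=0: 328   i=1: 313   i=2: 293   i=3: 142
  i=4: 65   i=5: 211   i=6: 157   i=7: 85
  i=8: 362
Match at i=8, j=5: e = 8·20 + 5 = 165.

165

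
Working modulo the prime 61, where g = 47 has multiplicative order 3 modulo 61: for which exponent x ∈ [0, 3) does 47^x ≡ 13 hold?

2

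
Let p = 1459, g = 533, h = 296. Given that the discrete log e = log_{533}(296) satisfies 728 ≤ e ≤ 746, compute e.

737

Compute 533^728 mod 1459 = 594, then multiply by 533 repeatedly:
  533^728=594  533^729=1458  533^730=926  533^731=416  533^732=1419
  533^733=565  533^734=591  533^735=1318  533^736=715  533^737=296
Found 296 at exponent 737.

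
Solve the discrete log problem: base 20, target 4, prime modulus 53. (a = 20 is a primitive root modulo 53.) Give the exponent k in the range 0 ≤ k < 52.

34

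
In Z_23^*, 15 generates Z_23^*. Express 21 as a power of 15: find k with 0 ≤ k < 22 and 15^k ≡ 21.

15

Successive powers of 15 modulo 23:
  15^0=1  15^1=15  15^2=18  15^3=17  15^4=2  15^5=7
  15^6=13  15^7=11  15^8=4  15^9=14  15^10=3  15^11=22
  15^12=8  15^13=5  15^14=6  15^15=21
So 15^15 ≡ 21 (mod 23), giving k = 15.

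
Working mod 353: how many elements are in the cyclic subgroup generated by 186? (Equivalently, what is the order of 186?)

176

The order of 186 must divide p − 1 = 352 = 2^5 · 11.
Divisors: 1, 2, 4, 8, 11, 16, 22, 32, 44, 88, 176, 352.
Check each in increasing order: 186^1 ≡ 186;  186^2 ≡ 2;  186^4 ≡ 4;  186^8 ≡ 16;  186^11 ≡ 304;  186^16 ≡ 256;  186^22 ≡ 283;  186^32 ≡ 231;  186^44 ≡ 311;  186^88 ≡ 352;  186^176 ≡ 1.
Smallest exponent giving 1 is 176.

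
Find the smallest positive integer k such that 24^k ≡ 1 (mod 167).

83

The order of 24 must divide p − 1 = 166 = 2 · 83.
Divisors: 1, 2, 83, 166.
Check each in increasing order: 24^1 ≡ 24;  24^2 ≡ 75;  24^83 ≡ 1.
Smallest exponent giving 1 is 83.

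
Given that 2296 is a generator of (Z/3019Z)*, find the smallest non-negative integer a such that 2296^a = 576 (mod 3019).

1158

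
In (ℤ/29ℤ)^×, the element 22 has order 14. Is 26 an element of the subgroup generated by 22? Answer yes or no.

⟨22⟩ has order 14; its elements mod 29 are {1, 4, 5, 6, 7, 9, 13, 16, 20, 22, 23, 24, 25, 28}.
26 is not in this set.

no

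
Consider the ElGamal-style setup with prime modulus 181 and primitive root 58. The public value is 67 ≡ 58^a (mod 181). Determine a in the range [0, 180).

Baby-step giant-step with m = ceil(sqrt(180)) = 14.
Baby table (58^j mod 181 for j=0..13):
  0:1  1:58  2:106  3:175  4:14  5:88  6:36  7:97
  8:15  9:146  10:142  11:91  12:29  13:53
Giant step factor: 58^(-14) ≡ 60 (mod 181).
Scan 67·60^i mod 181 for i = 0, 1, …:
  i=0: 67   i=1: 38   i=2: 108   i=3: 145
  i=4: 12   i=5: 177   i=6: 122   i=7: 80
  i=8: 94   i=9: 29
Match at i=9, j=12: a = 9·14 + 12 = 138.

138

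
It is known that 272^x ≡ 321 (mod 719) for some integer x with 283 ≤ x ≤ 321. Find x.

300

Compute 272^283 mod 719 = 109, then multiply by 272 repeatedly:
  272^283=109  272^284=169  272^285=671  272^286=605  272^287=628
  272^288=413  272^289=172  272^290=49  272^291=386  272^292=18
  272^293=582  272^294=124  272^295=654  272^296=295  272^297=431
  272^298=35  272^299=173  272^300=321
Found 321 at exponent 300.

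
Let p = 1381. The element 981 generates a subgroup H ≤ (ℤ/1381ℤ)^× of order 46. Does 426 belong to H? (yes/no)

no

426 ∈ ⟨981⟩ iff 426^46 ≡ 1 (mod 1381), since |⟨981⟩| = 46.
426^46 mod 1381 = 1380.
Since 1380 ≠ 1, 426 does not lie in the subgroup.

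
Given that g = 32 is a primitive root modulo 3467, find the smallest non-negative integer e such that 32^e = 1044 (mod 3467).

3448

Baby-step giant-step with m = ceil(sqrt(3466)) = 59.
Baby table (32^j mod 3467 for j=0..58):
  0:1  1:32  2:1024  3:1565  4:1542  5:806  6:1523  7:198
  8:2869  9:1666  10:1307  11:220  12:106  13:3392  14:1067  15:2941
  16:503  17:2228  18:1956  19:186  20:2485  21:3246  22:3329  23:2518
  24:835  25:2451  26:2158  27:3183  28:1313  29:412  30:2783  31:2381
  32:3385  33:843  34:2707  35:3416  36:1835  37:3248  38:3393  39:1099
  40:498  41:2068  42:303  43:2762  44:1709  45:2683  46:2648  47:1528
  48:358  49:1055  50:2557  51:2083  52:783  53:787  54:915  55:1544
  56:870  57:104  58:3328
Giant step factor: 32^(-59) ≡ 1449 (mod 3467).
Scan 1044·1449^i mod 3467 for i = 0, 1, …:
  i=0: 1044   i=1: 1144   i=2: 430   i=3: 2477
  i=4: 828   i=5: 190   i=6: 1417   i=7: 769
  i=8: 1374   i=9: 868     …   i=57: 1339
  i=58: 2158
Match at i=58, j=26: e = 58·59 + 26 = 3448.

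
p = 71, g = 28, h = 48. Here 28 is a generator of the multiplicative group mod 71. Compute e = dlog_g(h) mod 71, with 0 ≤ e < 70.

Baby-step giant-step with m = ceil(sqrt(70)) = 9.
Baby table (28^j mod 71 for j=0..8):
  0:1  1:28  2:3  3:13  4:9  5:39  6:27  7:46
  8:10
Giant step factor: 28^(-9) ≡ 53 (mod 71).
Scan 48·53^i mod 71 for i = 0, 1, …:
  i=0: 48   i=1: 59   i=2: 3
Match at i=2, j=2: e = 2·9 + 2 = 20.

20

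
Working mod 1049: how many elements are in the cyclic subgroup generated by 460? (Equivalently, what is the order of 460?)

The order of 460 must divide p − 1 = 1048 = 2^3 · 131.
Divisors: 1, 2, 4, 8, 131, 262, 524, 1048.
Check each in increasing order: 460^1 ≡ 460;  460^2 ≡ 751;  460^4 ≡ 688;  460^8 ≡ 245;  460^131 ≡ 588;  460^262 ≡ 623;  460^524 ≡ 1048;  460^1048 ≡ 1.
Smallest exponent giving 1 is 1048.

1048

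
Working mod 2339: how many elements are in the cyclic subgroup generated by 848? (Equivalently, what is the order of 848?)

167

The order of 848 must divide p − 1 = 2338 = 2 · 7 · 167.
Divisors: 1, 2, 7, 14, 167, 334, 1169, 2338.
Check each in increasing order: 848^1 ≡ 848;  848^2 ≡ 1031;  848^7 ≡ 885;  848^14 ≡ 1999;  848^167 ≡ 1.
Smallest exponent giving 1 is 167.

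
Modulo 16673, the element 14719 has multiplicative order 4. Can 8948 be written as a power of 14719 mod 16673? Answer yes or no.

no

⟨14719⟩ has order 4; its elements mod 16673 are {1, 1954, 14719, 16672}.
8948 is not in this set.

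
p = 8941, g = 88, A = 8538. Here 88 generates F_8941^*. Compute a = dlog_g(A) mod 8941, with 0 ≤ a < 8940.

Baby-step giant-step with m = ceil(sqrt(8940)) = 95.
Baby table (88^j mod 8941 for j=0..94):
  0:1  1:88  2:7744  3:1956  4:2249  5:1210  6:8129  7:72
  8:6336  9:3226  10:6717  11:990  12:6651  13:4123  14:5184  15:201
  16:8747  17:810  18:8693  19:4999  20:1803  21:6667  22:5531  23:3914
  24:4674  25:26  26:2288  27:4642  28:6151  29:4828  30:4637  31:5711
  32:1872  33:3798  34:3407  35:4763  36:7858  37:3047  38:8847  39:669
  40:5226  41:3897  42:3178  43:2493  44:4800  45:2173  46:3463  47:750
  48:3413  49:5291  50:676  51:5842  52:4459  53:7929  54:354  55:4329
  56:5430  57:3967  58:397  59:8113  60:7605  61:7606  62:7694  63:6497
  64:8453  65:1761  66:2971  67:2159  68:2231  69:8567  70:2852  71:628
  72:1618  73:8269  74:3451  75:8635  76:8836  77:8642  78:511  79:263
  80:5262  81:7065  82:4791  83:1381  84:5295  85:1028  86:1054  87:3342
  88:7984  89:5194  90:1081  91:5718  92:2488  93:4360  94:8158
Giant step factor: 88^(-95) ≡ 92 (mod 8941).
Scan 8538·92^i mod 8941 for i = 0, 1, …:
  i=0: 8538   i=1: 7629   i=2: 4470   i=3: 8895
  i=4: 4709   i=5: 4060   i=6: 6939   i=7: 3577
  i=8: 7208   i=9: 1502     …   i=64: 6465
  i=65: 4674
Match at i=65, j=24: a = 65·95 + 24 = 6199.

6199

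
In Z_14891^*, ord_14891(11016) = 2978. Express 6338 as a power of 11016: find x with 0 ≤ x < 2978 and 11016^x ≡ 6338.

Baby-step giant-step with m = ceil(sqrt(2978)) = 55.
Baby table (11016^j mod 14891 for j=0..54):
  0:1  1:11016  2:5497  3:8146  4:3170  5:1325  6:3020  7:1826
  8:12366  9:988  10:13378  11:10712  12:7108  13:4850  14:13583  15:5560
  16:2277  17:6988  18:8229  19:9147  20:10846  21:9043  22:11789  23:3213
  24:13392  25:1135  26:9611  27:14657  28:13290  29:9219  30:14775  31:2770
  32:2661  33:8088  34:4555  35:10101  36:7064  37:11549  38:9971  39:4520
  40:11707  41:8252  42:9368  43:3258  44:2818  45:10244  46:3906  47:8397
  48:13351  49:11100  50:7599  51:8273  52:2448  53:14458  54:10083
Giant step factor: 11016^(-55) ≡ 9961 (mod 14891).
Scan 6338·9961^i mod 14891 for i = 0, 1, …:
  i=0: 6338   i=1: 9869   i=2: 9618   i=3: 11095
  i=4: 11184   i=5: 4253   i=6: 14129   i=7: 4128
  i=8: 4957   i=9: 13012     …   i=41: 4221
  i=42: 8088
Match at i=42, j=33: x = 42·55 + 33 = 2343.

2343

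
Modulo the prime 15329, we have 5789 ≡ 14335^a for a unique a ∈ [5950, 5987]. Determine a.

5951

Compute 14335^5950 mod 15329 = 11329, then multiply by 14335 repeatedly:
  14335^5950=11329  14335^5951=5789
Found 5789 at exponent 5951.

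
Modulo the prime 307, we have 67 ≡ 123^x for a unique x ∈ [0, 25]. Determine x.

Compute 123^0 mod 307 = 1, then multiply by 123 repeatedly:
  123^0=1  123^1=123  123^2=86  123^3=140  123^4=28
  123^5=67
Found 67 at exponent 5.

5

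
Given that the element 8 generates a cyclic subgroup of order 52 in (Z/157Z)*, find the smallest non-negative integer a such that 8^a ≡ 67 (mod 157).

40

Baby-step giant-step with m = ceil(sqrt(52)) = 8.
Baby table (8^j mod 157 for j=0..7):
  0:1  1:8  2:64  3:41  4:14  5:112  6:111  7:103
Giant step factor: 8^(-8) ≡ 153 (mod 157).
Scan 67·153^i mod 157 for i = 0, 1, …:
  i=0: 67   i=1: 46   i=2: 130   i=3: 108
  i=4: 39   i=5: 1
Match at i=5, j=0: a = 5·8 + 0 = 40.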